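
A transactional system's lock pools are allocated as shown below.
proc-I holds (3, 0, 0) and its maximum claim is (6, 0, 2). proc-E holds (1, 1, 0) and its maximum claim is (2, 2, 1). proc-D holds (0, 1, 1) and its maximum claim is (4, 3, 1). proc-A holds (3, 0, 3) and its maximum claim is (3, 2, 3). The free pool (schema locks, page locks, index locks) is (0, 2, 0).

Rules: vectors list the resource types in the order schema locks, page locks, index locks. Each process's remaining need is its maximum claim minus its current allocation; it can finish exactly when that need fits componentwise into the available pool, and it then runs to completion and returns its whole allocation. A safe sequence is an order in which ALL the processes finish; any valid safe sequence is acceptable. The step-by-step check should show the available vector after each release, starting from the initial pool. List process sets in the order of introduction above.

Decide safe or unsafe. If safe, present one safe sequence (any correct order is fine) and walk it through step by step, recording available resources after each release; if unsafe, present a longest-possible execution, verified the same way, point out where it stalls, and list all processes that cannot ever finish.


SAFE — a valid safe sequence is proc-A, proc-I, proc-E, proc-D.
Key observation: the first exact fit in this order is proc-A — it needs (0, 2, 0) with (0, 2, 0) free, meeting a requested resource to the last unit.
Check, step by step:
  pool = (0, 2, 0)
  proc-A: need (0, 2, 0) fits (0, 2, 0); releases (3, 0, 3), pool now (3, 2, 3)
  proc-I: need (3, 0, 2) fits (3, 2, 3); releases (3, 0, 0), pool now (6, 2, 3)
  proc-E: need (1, 1, 1) fits (6, 2, 3); releases (1, 1, 0), pool now (7, 3, 3)
  proc-D: need (4, 2, 0) fits (7, 3, 3); releases (0, 1, 1), pool now (7, 4, 4)


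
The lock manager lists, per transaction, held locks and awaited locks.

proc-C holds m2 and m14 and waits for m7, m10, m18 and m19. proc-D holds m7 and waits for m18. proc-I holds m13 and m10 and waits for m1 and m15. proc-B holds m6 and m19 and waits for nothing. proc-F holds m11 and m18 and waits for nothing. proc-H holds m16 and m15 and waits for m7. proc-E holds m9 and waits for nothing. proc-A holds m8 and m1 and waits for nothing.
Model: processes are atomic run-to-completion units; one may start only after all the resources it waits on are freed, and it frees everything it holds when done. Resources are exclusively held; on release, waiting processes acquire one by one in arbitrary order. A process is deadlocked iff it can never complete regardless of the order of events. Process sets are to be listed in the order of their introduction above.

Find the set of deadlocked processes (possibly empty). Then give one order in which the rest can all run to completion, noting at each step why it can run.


Nothing here is deadlocked.
Key observation: every chain of waits terminates; starting from the processes that wait on nothing, all the rest unlock in turn.
The rest can finish in the order proc-B, proc-F, proc-D, proc-H, proc-A, proc-I, proc-E, proc-C.
Walking it through:
  proc-B: no waits; runs immediately, freeing m6 and m19
  proc-F: no waits; runs immediately, freeing m11 and m18
  run proc-D (all its waits — m18 — are resolved); releases m7
  run proc-H (all its waits — m7 — are resolved); releases m16 and m15
  proc-A: no waits; runs immediately, freeing m8 and m1
  run proc-I (all its waits — m1 and m15 — are resolved); releases m13 and m10
  proc-E: no waits; runs immediately, freeing m9
  run proc-C (all its waits — m7, m10, m18 and m19 — are resolved); releases m2 and m14


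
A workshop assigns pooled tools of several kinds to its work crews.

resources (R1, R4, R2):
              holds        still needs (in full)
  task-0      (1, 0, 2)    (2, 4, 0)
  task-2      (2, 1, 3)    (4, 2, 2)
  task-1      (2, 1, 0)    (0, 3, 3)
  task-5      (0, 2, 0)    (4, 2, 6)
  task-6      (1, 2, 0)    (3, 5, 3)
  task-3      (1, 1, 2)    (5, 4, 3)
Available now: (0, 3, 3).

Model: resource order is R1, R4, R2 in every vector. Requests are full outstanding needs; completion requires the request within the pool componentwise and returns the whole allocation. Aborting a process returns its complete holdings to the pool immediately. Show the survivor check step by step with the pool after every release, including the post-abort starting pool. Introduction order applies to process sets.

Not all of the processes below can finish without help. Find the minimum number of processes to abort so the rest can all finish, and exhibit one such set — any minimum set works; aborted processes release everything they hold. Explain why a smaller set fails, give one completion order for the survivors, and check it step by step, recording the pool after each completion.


The answer: abort task-5.
Key observation: before aborting task-5, task-6 was permanently blocked — no order could ever run it; afterwards it completes at step 3.
Minimality: the empty abort set fails — the state is deadlocked as it stands.
Survivors finish in the order: task-1, task-0, task-6, task-2, task-3. Step-by-step check (pool after the aborts first):
  pool = (0, 5, 3)
  run task-1 (needs (0, 3, 3), free (0, 5, 3)); after release of (2, 1, 0) the pool is (2, 6, 3)
  run task-0 (needs (2, 4, 0), free (2, 6, 3)); after release of (1, 0, 2) the pool is (3, 6, 5)
  run task-6 (needs (3, 5, 3), free (3, 6, 5)); after release of (1, 2, 0) the pool is (4, 8, 5)
  run task-2 (needs (4, 2, 2), free (4, 8, 5)); after release of (2, 1, 3) the pool is (6, 9, 8)
  run task-3 (needs (5, 4, 3), free (6, 9, 8)); after release of (1, 1, 2) the pool is (7, 10, 10)


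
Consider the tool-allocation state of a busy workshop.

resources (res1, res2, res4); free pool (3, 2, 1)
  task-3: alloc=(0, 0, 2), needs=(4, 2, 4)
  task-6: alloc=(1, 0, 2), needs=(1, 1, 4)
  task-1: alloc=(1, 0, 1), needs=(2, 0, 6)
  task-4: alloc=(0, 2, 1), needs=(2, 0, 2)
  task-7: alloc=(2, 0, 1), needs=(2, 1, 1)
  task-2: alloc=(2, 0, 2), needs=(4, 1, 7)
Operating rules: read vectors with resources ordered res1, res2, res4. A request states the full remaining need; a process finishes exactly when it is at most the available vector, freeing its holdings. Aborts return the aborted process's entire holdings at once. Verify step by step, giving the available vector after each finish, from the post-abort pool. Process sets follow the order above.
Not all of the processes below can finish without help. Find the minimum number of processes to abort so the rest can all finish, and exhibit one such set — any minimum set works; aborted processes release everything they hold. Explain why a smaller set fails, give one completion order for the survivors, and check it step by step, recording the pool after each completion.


The answer: abort task-2.
Key observation: task-6 had no path to completion before; after the abort of task-2 ((2, 0, 2) returned), step 2 is where it fits.
No smaller set exists: with zero aborts the deadlock remains.
Survivors finish in the order: task-7, task-6, task-3, task-1, task-4. Step-by-step check (pool after the aborts first):
  pool = (5, 2, 3)
  task-7: need (2, 1, 1) fits (5, 2, 3); releases (2, 0, 1), pool now (7, 2, 4)
  task-6: need (1, 1, 4) fits (7, 2, 4); releases (1, 0, 2), pool now (8, 2, 6)
  task-3: need (4, 2, 4) fits (8, 2, 6); releases (0, 0, 2), pool now (8, 2, 8)
  task-1: need (2, 0, 6) fits (8, 2, 8); releases (1, 0, 1), pool now (9, 2, 9)
  task-4: need (2, 0, 2) fits (9, 2, 9); releases (0, 2, 1), pool now (9, 4, 10)


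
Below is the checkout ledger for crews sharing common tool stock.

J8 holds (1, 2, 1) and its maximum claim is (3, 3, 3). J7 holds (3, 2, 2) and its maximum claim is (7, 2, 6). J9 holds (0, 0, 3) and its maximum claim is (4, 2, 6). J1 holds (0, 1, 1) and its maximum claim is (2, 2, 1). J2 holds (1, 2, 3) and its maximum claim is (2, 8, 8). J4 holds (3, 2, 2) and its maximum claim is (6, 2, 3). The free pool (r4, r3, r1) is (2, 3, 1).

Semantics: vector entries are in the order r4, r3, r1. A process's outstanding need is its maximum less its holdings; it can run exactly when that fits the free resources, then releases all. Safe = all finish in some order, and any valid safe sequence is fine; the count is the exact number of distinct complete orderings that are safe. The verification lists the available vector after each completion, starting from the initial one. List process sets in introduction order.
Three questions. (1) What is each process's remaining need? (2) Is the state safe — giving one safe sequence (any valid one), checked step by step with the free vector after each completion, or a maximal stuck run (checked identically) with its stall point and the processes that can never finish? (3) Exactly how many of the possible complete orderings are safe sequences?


(1) Outstanding need per process (order r4, r3, r1):
  J8: (2, 1, 2)
  J7: (4, 0, 4)
  J9: (4, 2, 3)
  J1: (2, 1, 0)
  J2: (1, 6, 5)
  J4: (3, 0, 1)
(2) SAFE, for example via the order J1, J8, J4, J7, J2, J9.
Key observation: J1 marks the first exact bind of the order: its need (2, 1, 0) fits the free (2, 3, 1) with zero slack on a requested resource.
Verifying each step:
  pool = (2, 3, 1)
  run J1 (needs (2, 1, 0), free (2, 3, 1)); after release of (0, 1, 1) the pool is (2, 4, 2)
  run J8 (needs (2, 1, 2), free (2, 4, 2)); after release of (1, 2, 1) the pool is (3, 6, 3)
  run J4 (needs (3, 0, 1), free (3, 6, 3)); after release of (3, 2, 2) the pool is (6, 8, 5)
  run J7 (needs (4, 0, 4), free (6, 8, 5)); after release of (3, 2, 2) the pool is (9, 10, 7)
  run J2 (needs (1, 6, 5), free (9, 10, 7)); after release of (1, 2, 3) the pool is (10, 12, 10)
  run J9 (needs (4, 2, 3), free (10, 12, 10)); after release of (0, 0, 3) the pool is (10, 12, 13)
(3) Precisely 6 of the possible complete orderings are safe sequences.


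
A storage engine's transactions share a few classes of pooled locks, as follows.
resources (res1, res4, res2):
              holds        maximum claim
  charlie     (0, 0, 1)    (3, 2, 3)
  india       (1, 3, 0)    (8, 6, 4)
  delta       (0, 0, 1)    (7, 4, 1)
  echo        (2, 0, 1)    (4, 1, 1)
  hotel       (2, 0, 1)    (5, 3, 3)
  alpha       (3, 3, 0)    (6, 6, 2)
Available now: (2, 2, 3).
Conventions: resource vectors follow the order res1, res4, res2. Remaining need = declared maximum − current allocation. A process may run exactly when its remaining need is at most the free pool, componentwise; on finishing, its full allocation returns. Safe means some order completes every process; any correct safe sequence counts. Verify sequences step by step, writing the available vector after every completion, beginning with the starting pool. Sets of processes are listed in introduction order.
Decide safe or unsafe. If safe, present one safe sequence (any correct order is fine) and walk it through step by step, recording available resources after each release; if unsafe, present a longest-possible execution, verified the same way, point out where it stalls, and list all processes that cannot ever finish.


UNSAFE.
Key observation: echo, charlie can finish, but then (4, 2, 5) is all there is, and the blocked group's res4 demands exceed it.
A maximal execution: echo, charlie — then nothing else fits. Step-by-step check:
  pool = (2, 2, 3)
  echo needs (2, 1, 0) <= (2, 2, 3) -> finishes; pool += (2, 0, 1) = (4, 2, 4)
  charlie needs (3, 2, 2) <= (4, 2, 4) -> finishes; pool += (0, 0, 1) = (4, 2, 5)
  blocked: india wants (7, 3, 4), pool (4, 2, 5) — not enough res1 and res4
  blocked: delta wants (7, 4, 0), pool (4, 2, 5) — not enough res1 and res4
  blocked: hotel wants (3, 3, 2), pool (4, 2, 5) — not enough res4
  blocked: alpha wants (3, 3, 2), pool (4, 2, 5) — not enough res4
Never able to finish: india, delta, hotel and alpha.


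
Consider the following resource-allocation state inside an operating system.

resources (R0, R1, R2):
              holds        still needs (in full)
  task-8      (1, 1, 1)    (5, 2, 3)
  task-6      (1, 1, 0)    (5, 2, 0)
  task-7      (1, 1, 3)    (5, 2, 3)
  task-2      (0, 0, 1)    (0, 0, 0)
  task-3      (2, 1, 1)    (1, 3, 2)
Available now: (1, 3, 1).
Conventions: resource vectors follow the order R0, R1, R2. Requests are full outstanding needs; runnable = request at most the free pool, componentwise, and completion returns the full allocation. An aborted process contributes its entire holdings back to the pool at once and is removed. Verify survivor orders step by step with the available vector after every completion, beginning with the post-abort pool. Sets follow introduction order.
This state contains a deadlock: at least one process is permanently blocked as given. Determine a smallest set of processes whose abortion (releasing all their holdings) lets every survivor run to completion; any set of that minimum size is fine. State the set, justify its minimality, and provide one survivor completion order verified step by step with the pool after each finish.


The answer: abort task-8 and task-7.
Key observation: the deadlocked task-6 becomes finishable only because task-8 and task-7 released (2, 2, 4); it completes at step 3 below.
Minimality, checking each single-abort alternative: task-8 alone leaves task-6 blocked (short on R0); task-6 alone leaves task-8 blocked (short on R0); task-7 alone leaves task-8 blocked (short on R0); task-2 alone leaves task-8 blocked (short on R0); task-3 alone leaves task-8 blocked (short on R0).
One survivor order: task-3, task-2, task-6. Check, step by step (post-abort pool first):
  pool = (3, 5, 5)
  task-3 needs (1, 3, 2) <= (3, 5, 5) -> finishes; pool += (2, 1, 1) = (5, 6, 6)
  task-2 needs (0, 0, 0) <= (5, 6, 6) -> finishes; pool += (0, 0, 1) = (5, 6, 7)
  task-6 needs (5, 2, 0) <= (5, 6, 7) -> finishes; pool += (1, 1, 0) = (6, 7, 7)


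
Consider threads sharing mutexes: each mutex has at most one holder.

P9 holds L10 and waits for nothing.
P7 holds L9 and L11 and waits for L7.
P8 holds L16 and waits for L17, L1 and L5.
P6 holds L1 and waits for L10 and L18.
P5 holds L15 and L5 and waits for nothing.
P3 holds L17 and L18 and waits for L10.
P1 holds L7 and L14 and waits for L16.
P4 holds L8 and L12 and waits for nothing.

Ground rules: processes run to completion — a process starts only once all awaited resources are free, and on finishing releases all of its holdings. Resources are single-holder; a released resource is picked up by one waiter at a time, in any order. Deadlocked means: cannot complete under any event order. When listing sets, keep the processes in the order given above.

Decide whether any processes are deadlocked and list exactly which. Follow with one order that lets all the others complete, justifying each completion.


Nothing here is deadlocked.
Key observation: the waits form no ring: some process can always run, and its releases unblock the others one by one.
One completion order for the rest: P9, P3, P6, P5, P4, P8, P1, P7.
Step-by-step check:
  P9 waits on nothing -> runs at once and releases L10
  P3 waits on L10 — all released -> runs and releases L17 and L18
  P6 waits on L10 and L18 — all released -> runs and releases L1
  P5 waits on nothing -> runs at once and releases L15 and L5
  P4 waits on nothing -> runs at once and releases L8 and L12
  P8 waits on L17, L1 and L5 — all released -> runs and releases L16
  P1 waits on L16 — all released -> runs and releases L7 and L14
  P7 waits on L7 — all released -> runs and releases L9 and L11


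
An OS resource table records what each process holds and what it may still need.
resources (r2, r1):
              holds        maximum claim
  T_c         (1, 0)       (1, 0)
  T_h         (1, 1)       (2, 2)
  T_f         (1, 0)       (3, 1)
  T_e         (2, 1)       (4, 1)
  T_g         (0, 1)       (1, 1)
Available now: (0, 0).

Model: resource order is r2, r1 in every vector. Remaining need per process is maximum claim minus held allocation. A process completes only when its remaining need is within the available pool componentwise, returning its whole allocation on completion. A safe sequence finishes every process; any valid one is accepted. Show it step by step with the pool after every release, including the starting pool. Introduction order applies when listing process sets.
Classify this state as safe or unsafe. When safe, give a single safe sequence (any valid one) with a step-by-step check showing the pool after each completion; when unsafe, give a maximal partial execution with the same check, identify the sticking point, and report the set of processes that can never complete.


SAFE, for example via the order T_c, T_g, T_h, T_f, T_e.
Key observation: T_g marks the first exact bind of the order: its need (1, 0) fits the free (1, 0) with zero slack on a requested resource.
Walking it through:
  pool = (0, 0)
  T_c needs (0, 0) <= (0, 0) -> finishes; pool += (1, 0) = (1, 0)
  T_g needs (1, 0) <= (1, 0) -> finishes; pool += (0, 1) = (1, 1)
  T_h needs (1, 1) <= (1, 1) -> finishes; pool += (1, 1) = (2, 2)
  T_f needs (2, 1) <= (2, 2) -> finishes; pool += (1, 0) = (3, 2)
  T_e needs (2, 0) <= (3, 2) -> finishes; pool += (2, 1) = (5, 3)


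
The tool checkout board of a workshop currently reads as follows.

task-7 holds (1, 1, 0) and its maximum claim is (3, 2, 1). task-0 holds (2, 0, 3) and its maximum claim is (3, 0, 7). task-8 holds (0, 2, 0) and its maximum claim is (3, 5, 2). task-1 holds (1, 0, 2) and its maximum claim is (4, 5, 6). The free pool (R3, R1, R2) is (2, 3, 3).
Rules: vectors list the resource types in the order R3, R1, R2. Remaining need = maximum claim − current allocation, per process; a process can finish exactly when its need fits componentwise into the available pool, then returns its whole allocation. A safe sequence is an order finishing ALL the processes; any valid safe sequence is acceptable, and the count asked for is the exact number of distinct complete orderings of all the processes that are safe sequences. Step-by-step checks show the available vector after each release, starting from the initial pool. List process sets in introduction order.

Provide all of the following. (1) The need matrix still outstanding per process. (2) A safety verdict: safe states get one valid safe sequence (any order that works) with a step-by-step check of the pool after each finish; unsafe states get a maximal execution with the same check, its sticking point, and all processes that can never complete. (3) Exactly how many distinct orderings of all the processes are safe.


(1) Remaining need (order R3, R1, R2):
  task-7: (2, 1, 1)
  task-0: (1, 0, 4)
  task-8: (3, 3, 2)
  task-1: (3, 5, 4)
(2) UNSAFE.
Key observation: task-7, task-8 can finish, but then (3, 6, 3) is all there is, and the blocked group's R2 demands exceed it.
Going as far as possible: task-7, task-8; after that, nothing fits. Walking it through:
  pool = (2, 3, 3)
  run task-7 (needs (2, 1, 1), free (2, 3, 3)); after release of (1, 1, 0) the pool is (3, 4, 3)
  run task-8 (needs (3, 3, 2), free (3, 4, 3)); after release of (0, 2, 0) the pool is (3, 6, 3)
  task-0 still needs (1, 0, 4) but only (3, 6, 3) is free — short on R2
  task-1 still needs (3, 5, 4) but only (3, 6, 3) is free — short on R2
Never able to finish: task-0 and task-1.
(3) Precisely 0 of the possible complete orderings are safe sequences.


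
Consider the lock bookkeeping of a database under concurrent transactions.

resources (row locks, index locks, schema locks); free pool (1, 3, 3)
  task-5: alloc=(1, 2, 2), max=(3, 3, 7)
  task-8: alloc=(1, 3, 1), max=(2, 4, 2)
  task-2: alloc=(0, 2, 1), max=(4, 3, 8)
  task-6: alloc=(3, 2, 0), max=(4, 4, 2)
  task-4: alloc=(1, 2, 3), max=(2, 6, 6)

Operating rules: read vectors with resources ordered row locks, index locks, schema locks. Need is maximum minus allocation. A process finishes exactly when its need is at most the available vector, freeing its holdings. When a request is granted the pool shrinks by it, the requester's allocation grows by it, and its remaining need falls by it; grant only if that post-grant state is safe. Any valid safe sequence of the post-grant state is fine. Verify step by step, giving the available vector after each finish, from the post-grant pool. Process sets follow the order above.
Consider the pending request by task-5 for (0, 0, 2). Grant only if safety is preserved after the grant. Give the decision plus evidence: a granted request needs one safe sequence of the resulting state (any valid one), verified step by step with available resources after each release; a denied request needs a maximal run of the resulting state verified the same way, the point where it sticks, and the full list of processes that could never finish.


DENY — the pretend-granted state is unsafe.
Key observation: no order helps: past task-8, task-6, the free pool tops out at (5, 8, 2), below what each blocked process needs in schema locks.
On the post-grant state, task-8, task-6 is a maximal run — nothing extends it. Walking it through:
  pool = (1, 3, 1)
  task-8 needs (1, 1, 1) <= (1, 3, 1) -> finishes; pool += (1, 3, 1) = (2, 6, 2)
  task-6 needs (1, 2, 2) <= (2, 6, 2) -> finishes; pool += (3, 2, 0) = (5, 8, 2)
  task-5 still needs (2, 1, 3) but only (5, 8, 2) is free — short on schema locks
  task-2 still needs (4, 1, 7) but only (5, 8, 2) is free — short on schema locks
  task-4 still needs (1, 4, 3) but only (5, 8, 2) is free — short on schema locks
Had the request been granted, task-5, task-2 and task-4 could never finish.


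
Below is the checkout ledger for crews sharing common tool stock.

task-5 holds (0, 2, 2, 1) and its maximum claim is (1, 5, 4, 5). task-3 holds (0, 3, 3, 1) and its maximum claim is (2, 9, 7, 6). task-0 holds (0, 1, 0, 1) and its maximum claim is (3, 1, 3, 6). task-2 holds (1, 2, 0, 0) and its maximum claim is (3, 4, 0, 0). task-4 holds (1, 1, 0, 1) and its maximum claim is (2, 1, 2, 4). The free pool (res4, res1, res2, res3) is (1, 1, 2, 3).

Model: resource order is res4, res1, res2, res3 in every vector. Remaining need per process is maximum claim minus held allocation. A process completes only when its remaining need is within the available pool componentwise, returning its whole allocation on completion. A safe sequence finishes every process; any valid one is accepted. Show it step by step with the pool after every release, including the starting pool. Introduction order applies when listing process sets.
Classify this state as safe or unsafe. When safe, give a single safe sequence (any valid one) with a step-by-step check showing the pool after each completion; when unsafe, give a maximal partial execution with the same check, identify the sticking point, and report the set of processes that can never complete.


SAFE, for example via the order task-4, task-2, task-5, task-0, task-3.
Key observation: task-4 is the earliest step where a requested resource binds exactly: need (1, 0, 2, 3), pool (1, 1, 2, 3) at its turn.
Check, step by step:
  pool = (1, 1, 2, 3)
  run task-4 (needs (1, 0, 2, 3), free (1, 1, 2, 3)); after release of (1, 1, 0, 1) the pool is (2, 2, 2, 4)
  run task-2 (needs (2, 2, 0, 0), free (2, 2, 2, 4)); after release of (1, 2, 0, 0) the pool is (3, 4, 2, 4)
  run task-5 (needs (1, 3, 2, 4), free (3, 4, 2, 4)); after release of (0, 2, 2, 1) the pool is (3, 6, 4, 5)
  run task-0 (needs (3, 0, 3, 5), free (3, 6, 4, 5)); after release of (0, 1, 0, 1) the pool is (3, 7, 4, 6)
  run task-3 (needs (2, 6, 4, 5), free (3, 7, 4, 6)); after release of (0, 3, 3, 1) the pool is (3, 10, 7, 7)


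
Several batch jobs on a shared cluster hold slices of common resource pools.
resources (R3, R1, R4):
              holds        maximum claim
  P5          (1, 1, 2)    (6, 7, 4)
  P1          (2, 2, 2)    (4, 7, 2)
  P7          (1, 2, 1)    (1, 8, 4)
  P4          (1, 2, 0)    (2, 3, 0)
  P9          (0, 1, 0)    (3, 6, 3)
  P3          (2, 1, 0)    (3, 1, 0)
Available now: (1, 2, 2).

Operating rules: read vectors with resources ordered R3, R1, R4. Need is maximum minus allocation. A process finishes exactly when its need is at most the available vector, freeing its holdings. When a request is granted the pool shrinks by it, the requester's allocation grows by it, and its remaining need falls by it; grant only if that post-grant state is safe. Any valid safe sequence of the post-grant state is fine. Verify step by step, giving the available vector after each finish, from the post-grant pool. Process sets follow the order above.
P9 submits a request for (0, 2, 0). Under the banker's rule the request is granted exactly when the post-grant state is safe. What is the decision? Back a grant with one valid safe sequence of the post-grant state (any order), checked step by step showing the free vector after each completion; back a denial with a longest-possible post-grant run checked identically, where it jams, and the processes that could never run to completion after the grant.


DENY: after the grant no complete ordering would exist.
Key observation: after P3, P4 the pool peaks at (4, 3, 2), and each blocked process is short somewhere: P5 on R3, R1; P1 on R1; P7 on R1, R4; P9 on R4.
After a pretend grant, a maximal execution: P3, P4 — then nothing else fits. Walking it through:
  pool = (1, 0, 2)
  P3: need (1, 0, 0) fits (1, 0, 2); releases (2, 1, 0), pool now (3, 1, 2)
  P4: need (1, 1, 0) fits (3, 1, 2); releases (1, 2, 0), pool now (4, 3, 2)
  P5 still needs (5, 6, 2) but only (4, 3, 2) is free — short on R3 and R1
  P1 still needs (2, 5, 0) but only (4, 3, 2) is free — short on R1
  P7 still needs (0, 6, 3) but only (4, 3, 2) is free — short on R1 and R4
  P9 still needs (3, 3, 3) but only (4, 3, 2) is free — short on R4
Processes that could never finish after the grant: P5, P1, P7 and P9.


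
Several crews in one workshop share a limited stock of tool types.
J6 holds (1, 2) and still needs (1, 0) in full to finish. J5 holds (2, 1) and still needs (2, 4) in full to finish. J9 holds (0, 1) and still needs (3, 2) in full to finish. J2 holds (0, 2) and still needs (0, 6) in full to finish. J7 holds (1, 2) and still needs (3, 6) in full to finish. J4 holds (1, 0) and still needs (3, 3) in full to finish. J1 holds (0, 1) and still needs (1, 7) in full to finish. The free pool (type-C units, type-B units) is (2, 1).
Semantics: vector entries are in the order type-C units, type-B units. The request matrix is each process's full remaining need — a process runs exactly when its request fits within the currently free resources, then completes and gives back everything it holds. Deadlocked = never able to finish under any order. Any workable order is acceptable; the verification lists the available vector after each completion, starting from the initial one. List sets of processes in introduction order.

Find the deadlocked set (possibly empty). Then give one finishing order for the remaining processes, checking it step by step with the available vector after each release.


The deadlocked set is J2, J7 and J1.
Key observation: J6, J9, J5, J4 can finish, but then (6, 5) is all there is, and the blocked group's type-B units demands exceed it.
One completion order for the rest: J6, J9, J5, J4. Step-by-step check:
  pool = (2, 1)
  run J6 (needs (1, 0), free (2, 1)); after release of (1, 2) the pool is (3, 3)
  run J9 (needs (3, 2), free (3, 3)); after release of (0, 1) the pool is (3, 4)
  run J5 (needs (2, 4), free (3, 4)); after release of (2, 1) the pool is (5, 5)
  run J4 (needs (3, 3), free (5, 5)); after release of (1, 0) the pool is (6, 5)
The stuck group stays short no matter what:
  blocked: J2 wants (0, 6), pool (6, 5) — not enough type-B units
  blocked: J7 wants (3, 6), pool (6, 5) — not enough type-B units
  blocked: J1 wants (1, 7), pool (6, 5) — not enough type-B units


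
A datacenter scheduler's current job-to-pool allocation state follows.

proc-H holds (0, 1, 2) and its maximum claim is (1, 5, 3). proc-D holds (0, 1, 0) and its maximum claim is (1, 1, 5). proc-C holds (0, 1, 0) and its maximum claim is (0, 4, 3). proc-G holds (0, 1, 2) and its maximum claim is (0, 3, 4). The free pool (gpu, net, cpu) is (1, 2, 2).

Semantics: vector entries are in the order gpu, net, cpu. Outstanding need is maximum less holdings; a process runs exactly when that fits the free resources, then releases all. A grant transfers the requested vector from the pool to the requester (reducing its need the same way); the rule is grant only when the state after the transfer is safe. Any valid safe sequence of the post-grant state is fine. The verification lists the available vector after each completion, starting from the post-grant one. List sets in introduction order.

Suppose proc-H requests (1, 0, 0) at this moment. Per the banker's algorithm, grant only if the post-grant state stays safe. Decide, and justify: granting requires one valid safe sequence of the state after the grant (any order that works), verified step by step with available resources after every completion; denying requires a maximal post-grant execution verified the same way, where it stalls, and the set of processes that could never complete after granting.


GRANT: granting preserves safety; a valid post-grant sequence is proc-G, proc-C, proc-H, proc-D.
Key observation: post-grant, (0, 2, 2) remains, and an order beginning with proc-G completes everyone.
Verifying the post-grant state step by step:
  pool = (0, 2, 2)
  proc-G: need (0, 2, 2) fits (0, 2, 2); releases (0, 1, 2), pool now (0, 3, 4)
  proc-C: need (0, 3, 3) fits (0, 3, 4); releases (0, 1, 0), pool now (0, 4, 4)
  proc-H: need (0, 4, 1) fits (0, 4, 4); releases (1, 1, 2), pool now (1, 5, 6)
  proc-D: need (1, 0, 5) fits (1, 5, 6); releases (0, 1, 0), pool now (1, 6, 6)


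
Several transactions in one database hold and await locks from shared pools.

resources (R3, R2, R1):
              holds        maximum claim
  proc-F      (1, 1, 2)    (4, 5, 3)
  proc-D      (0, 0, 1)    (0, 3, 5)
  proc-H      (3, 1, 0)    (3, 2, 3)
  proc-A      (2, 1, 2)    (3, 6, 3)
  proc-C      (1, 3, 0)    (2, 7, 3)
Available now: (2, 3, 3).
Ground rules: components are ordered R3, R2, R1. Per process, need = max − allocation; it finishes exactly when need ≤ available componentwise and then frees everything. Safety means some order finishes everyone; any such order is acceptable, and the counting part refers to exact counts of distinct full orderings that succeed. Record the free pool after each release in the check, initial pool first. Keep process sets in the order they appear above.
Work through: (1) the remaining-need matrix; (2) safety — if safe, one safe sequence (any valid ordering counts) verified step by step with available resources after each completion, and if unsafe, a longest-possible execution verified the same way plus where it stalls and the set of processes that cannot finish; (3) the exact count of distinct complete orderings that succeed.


(1) Remaining need (order R3, R2, R1):
  proc-F: (3, 4, 1)
  proc-D: (0, 3, 4)
  proc-H: (0, 1, 3)
  proc-A: (1, 5, 1)
  proc-C: (1, 4, 3)
(2) The state is SAFE; one workable sequence: proc-H, proc-C, proc-A, proc-F, proc-D.
Key observation: proc-H marks the first exact bind of the order: its need (0, 1, 3) fits the free (2, 3, 3) with zero slack on a requested resource.
Check, step by step:
  pool = (2, 3, 3)
  proc-H needs (0, 1, 3) <= (2, 3, 3) -> finishes; pool += (3, 1, 0) = (5, 4, 3)
  proc-C needs (1, 4, 3) <= (5, 4, 3) -> finishes; pool += (1, 3, 0) = (6, 7, 3)
  proc-A needs (1, 5, 1) <= (6, 7, 3) -> finishes; pool += (2, 1, 2) = (8, 8, 5)
  proc-F needs (3, 4, 1) <= (8, 8, 5) -> finishes; pool += (1, 1, 2) = (9, 9, 7)
  proc-D needs (0, 3, 4) <= (9, 9, 7) -> finishes; pool += (0, 0, 1) = (9, 9, 8)
(3) Exactly 10 of the possible complete orderings are safe sequences.


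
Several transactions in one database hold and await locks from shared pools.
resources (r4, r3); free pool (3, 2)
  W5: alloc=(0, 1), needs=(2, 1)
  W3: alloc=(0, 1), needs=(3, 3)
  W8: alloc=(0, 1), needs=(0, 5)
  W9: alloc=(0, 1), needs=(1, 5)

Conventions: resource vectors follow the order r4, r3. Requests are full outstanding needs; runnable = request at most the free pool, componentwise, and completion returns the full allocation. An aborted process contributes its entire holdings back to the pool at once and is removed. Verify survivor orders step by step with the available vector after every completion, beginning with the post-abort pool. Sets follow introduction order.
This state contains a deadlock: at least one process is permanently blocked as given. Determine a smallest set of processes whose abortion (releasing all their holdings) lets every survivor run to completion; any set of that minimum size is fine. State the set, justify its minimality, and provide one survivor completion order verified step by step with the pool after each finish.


The answer: abort W8.
Key observation: W9 was stuck for good until W8 gave back (0, 1); in the order shown it finishes at step 3.
Minimality: the empty abort set fails — the state is deadlocked as it stands.
One survivor order: W3, W5, W9. Walking it through (post-abort pool first):
  pool = (3, 3)
  W3 needs (3, 3) <= (3, 3) -> finishes; pool += (0, 1) = (3, 4)
  W5 needs (2, 1) <= (3, 4) -> finishes; pool += (0, 1) = (3, 5)
  W9 needs (1, 5) <= (3, 5) -> finishes; pool += (0, 1) = (3, 6)


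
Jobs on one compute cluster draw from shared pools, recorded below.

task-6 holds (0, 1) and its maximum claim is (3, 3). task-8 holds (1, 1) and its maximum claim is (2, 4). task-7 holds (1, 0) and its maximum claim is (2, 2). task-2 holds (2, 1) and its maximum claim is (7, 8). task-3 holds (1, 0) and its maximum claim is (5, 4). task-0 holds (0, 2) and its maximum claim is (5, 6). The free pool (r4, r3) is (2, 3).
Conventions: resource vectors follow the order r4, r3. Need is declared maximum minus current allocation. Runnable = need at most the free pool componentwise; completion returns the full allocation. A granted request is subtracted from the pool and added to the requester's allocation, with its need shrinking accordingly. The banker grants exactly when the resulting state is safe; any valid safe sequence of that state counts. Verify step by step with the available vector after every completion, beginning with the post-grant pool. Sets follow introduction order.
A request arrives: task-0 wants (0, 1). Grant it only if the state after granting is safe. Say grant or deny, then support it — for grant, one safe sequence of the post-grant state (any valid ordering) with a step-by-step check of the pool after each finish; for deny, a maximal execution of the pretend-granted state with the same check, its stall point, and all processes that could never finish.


GRANT: granting preserves safety; a valid post-grant sequence is task-7, task-6, task-8, task-3, task-0, task-2.
Key observation: (2, 2) free after granting still covers task-7 first, and each release covers the next.
Verifying the post-grant state step by step:
  pool = (2, 2)
  task-7 needs (1, 2) <= (2, 2) -> finishes; pool += (1, 0) = (3, 2)
  task-6 needs (3, 2) <= (3, 2) -> finishes; pool += (0, 1) = (3, 3)
  task-8 needs (1, 3) <= (3, 3) -> finishes; pool += (1, 1) = (4, 4)
  task-3 needs (4, 4) <= (4, 4) -> finishes; pool += (1, 0) = (5, 4)
  task-0 needs (5, 3) <= (5, 4) -> finishes; pool += (0, 3) = (5, 7)
  task-2 needs (5, 7) <= (5, 7) -> finishes; pool += (2, 1) = (7, 8)


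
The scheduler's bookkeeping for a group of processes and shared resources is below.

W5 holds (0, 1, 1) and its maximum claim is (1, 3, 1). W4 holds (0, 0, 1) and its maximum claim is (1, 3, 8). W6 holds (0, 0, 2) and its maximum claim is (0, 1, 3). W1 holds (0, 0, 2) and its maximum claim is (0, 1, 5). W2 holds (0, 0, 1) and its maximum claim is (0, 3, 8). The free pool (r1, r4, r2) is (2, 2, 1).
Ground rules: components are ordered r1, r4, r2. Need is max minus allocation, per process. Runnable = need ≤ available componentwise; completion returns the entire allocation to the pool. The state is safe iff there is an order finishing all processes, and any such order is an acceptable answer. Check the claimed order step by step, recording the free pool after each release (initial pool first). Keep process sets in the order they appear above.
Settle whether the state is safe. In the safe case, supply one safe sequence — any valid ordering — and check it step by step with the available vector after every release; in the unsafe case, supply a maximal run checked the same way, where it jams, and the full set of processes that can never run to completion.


The state is UNSAFE.
Key observation: even finishing W6, W5, W1 leaves just (2, 3, 6) free — too little r2 for any of the remaining processes.
Going as far as possible: W6, W5, W1; after that, nothing fits. Step-by-step check:
  pool = (2, 2, 1)
  W6: need (0, 1, 1) fits (2, 2, 1); releases (0, 0, 2), pool now (2, 2, 3)
  W5: need (1, 2, 0) fits (2, 2, 3); releases (0, 1, 1), pool now (2, 3, 4)
  W1: need (0, 1, 3) fits (2, 3, 4); releases (0, 0, 2), pool now (2, 3, 6)
  blocked: W4 wants (1, 3, 7), pool (2, 3, 6) — not enough r2
  blocked: W2 wants (0, 3, 7), pool (2, 3, 6) — not enough r2
Never able to finish: W4 and W2.


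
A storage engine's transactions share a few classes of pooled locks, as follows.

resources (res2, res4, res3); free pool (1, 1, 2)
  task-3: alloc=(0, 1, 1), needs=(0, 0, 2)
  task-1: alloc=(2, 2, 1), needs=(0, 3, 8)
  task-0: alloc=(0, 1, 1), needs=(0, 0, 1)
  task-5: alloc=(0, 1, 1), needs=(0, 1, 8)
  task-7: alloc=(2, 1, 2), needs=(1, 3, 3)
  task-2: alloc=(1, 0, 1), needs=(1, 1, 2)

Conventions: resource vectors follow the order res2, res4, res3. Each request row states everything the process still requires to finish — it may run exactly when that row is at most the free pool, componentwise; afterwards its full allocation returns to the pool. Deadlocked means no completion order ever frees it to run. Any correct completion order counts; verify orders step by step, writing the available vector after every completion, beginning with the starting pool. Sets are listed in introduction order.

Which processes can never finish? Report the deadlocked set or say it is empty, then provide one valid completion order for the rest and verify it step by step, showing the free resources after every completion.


Deadlocked: task-1 and task-5.
Key observation: the pool after task-2, task-3, task-0, task-7 is (4, 4, 7); every surviving request exceeds it in res3, so progress ends there.
A valid finishing order for the others: task-2, task-3, task-0, task-7. Walking it through:
  pool = (1, 1, 2)
  run task-2 (needs (1, 1, 2), free (1, 1, 2)); after release of (1, 0, 1) the pool is (2, 1, 3)
  run task-3 (needs (0, 0, 2), free (2, 1, 3)); after release of (0, 1, 1) the pool is (2, 2, 4)
  run task-0 (needs (0, 0, 1), free (2, 2, 4)); after release of (0, 1, 1) the pool is (2, 3, 5)
  run task-7 (needs (1, 3, 3), free (2, 3, 5)); after release of (2, 1, 2) the pool is (4, 4, 7)
None of the blocked processes ever fits:
  blocked: task-1 wants (0, 3, 8), pool (4, 4, 7) — not enough res3
  blocked: task-5 wants (0, 1, 8), pool (4, 4, 7) — not enough res3


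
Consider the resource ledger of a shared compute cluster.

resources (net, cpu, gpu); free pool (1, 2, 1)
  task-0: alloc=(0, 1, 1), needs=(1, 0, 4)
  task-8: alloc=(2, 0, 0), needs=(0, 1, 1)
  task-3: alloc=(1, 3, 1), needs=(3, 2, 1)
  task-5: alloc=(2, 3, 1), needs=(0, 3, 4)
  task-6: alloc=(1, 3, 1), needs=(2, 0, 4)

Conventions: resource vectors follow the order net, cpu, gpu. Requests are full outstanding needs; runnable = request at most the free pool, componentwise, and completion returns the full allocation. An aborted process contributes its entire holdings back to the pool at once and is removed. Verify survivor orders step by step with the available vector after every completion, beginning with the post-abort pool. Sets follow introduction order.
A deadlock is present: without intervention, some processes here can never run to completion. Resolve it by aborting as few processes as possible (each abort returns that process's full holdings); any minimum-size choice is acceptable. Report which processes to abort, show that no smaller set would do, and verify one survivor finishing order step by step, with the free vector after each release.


Minimum abort set: task-0 and task-5.
Key observation: task-6 could never have finished before the abort; with (2, 4, 2) returned by task-0 and task-5, it fits at step 3.
Why nothing smaller works — every single abort fails: task-0 alone leaves task-5 blocked (short on gpu); task-8 alone leaves task-0 blocked (short on gpu); task-3 alone leaves task-0 blocked (short on gpu); task-5 alone leaves task-0 blocked (short on gpu); task-6 alone leaves task-0 blocked (short on gpu).
Survivors finish in the order: task-8, task-3, task-6. Walking it through (pool after the aborts first):
  pool = (3, 6, 3)
  task-8 needs (0, 1, 1) <= (3, 6, 3) -> finishes; pool += (2, 0, 0) = (5, 6, 3)
  task-3 needs (3, 2, 1) <= (5, 6, 3) -> finishes; pool += (1, 3, 1) = (6, 9, 4)
  task-6 needs (2, 0, 4) <= (6, 9, 4) -> finishes; pool += (1, 3, 1) = (7, 12, 5)
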